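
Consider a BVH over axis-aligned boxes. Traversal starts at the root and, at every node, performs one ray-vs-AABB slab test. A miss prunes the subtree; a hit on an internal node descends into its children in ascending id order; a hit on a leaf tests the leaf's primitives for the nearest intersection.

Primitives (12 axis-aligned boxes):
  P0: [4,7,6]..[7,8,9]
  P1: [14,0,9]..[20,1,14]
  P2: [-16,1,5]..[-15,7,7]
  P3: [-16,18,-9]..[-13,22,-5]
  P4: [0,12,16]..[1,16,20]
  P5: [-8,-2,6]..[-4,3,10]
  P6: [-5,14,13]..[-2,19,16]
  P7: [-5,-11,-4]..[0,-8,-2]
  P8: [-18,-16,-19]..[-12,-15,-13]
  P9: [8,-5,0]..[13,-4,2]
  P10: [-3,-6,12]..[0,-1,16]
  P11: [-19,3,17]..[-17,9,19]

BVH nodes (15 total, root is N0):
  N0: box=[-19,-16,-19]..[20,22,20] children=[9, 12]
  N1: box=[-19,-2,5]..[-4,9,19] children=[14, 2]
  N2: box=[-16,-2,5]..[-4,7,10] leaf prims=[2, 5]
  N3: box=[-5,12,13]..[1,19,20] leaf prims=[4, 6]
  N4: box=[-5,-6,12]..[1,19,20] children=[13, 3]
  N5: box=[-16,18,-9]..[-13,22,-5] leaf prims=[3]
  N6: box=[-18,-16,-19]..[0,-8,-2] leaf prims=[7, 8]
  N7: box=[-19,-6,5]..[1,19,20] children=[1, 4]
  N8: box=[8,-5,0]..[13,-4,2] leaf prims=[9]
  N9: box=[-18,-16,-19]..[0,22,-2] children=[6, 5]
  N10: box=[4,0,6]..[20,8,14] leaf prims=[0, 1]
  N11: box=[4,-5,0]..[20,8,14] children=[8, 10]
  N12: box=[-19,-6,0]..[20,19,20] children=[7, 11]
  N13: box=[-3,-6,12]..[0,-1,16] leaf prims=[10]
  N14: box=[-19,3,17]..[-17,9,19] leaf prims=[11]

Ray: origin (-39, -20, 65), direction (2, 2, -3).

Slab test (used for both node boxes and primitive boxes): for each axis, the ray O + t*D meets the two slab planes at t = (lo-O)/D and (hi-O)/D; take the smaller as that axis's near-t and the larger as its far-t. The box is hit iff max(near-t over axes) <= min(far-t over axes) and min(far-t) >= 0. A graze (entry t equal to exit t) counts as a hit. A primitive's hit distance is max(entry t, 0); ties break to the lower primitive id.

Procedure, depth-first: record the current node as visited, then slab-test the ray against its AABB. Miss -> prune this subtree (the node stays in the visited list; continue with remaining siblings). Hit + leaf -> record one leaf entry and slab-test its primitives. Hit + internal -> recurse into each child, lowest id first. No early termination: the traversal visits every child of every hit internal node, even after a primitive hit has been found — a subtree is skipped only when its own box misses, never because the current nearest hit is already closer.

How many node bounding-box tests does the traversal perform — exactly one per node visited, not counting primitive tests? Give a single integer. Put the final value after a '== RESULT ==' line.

Walk:
N0 x:[10,59/2] y:[2,21] z:[15,28] -> hit [15,21], descend [9, 12]
  N9 x:[21/2,39/2] y:[2,21] z:[67/3,28] -> miss, prune
  N12 x:[10,59/2] y:[7,39/2] z:[15,65/3] -> hit [15,39/2], descend [7, 11]
    N7 x:[10,20] y:[7,39/2] z:[15,20] -> hit [15,39/2], descend [1, 4]
      N1 x:[10,35/2] y:[9,29/2] z:[46/3,20] -> miss, prune
      N4 x:[17,20] y:[7,39/2] z:[15,53/3] -> hit [17,53/3], descend [3, 13]
        N3 x:[17,20] y:[16,39/2] z:[15,52/3] -> hit [17,52/3] leaf, test {P4(miss), P6@t=17}
        N13 x:[18,39/2] y:[7,19/2] z:[49/3,53/3] -> miss, prune
    N11 x:[43/2,59/2] y:[15/2,14] z:[17,65/3] -> miss, prune

order=[0, 9, 12, 7, 1, 4, 3, 13, 11]  |boxes|=9  |leaves|=1  hit=P6

== RESULT ==
9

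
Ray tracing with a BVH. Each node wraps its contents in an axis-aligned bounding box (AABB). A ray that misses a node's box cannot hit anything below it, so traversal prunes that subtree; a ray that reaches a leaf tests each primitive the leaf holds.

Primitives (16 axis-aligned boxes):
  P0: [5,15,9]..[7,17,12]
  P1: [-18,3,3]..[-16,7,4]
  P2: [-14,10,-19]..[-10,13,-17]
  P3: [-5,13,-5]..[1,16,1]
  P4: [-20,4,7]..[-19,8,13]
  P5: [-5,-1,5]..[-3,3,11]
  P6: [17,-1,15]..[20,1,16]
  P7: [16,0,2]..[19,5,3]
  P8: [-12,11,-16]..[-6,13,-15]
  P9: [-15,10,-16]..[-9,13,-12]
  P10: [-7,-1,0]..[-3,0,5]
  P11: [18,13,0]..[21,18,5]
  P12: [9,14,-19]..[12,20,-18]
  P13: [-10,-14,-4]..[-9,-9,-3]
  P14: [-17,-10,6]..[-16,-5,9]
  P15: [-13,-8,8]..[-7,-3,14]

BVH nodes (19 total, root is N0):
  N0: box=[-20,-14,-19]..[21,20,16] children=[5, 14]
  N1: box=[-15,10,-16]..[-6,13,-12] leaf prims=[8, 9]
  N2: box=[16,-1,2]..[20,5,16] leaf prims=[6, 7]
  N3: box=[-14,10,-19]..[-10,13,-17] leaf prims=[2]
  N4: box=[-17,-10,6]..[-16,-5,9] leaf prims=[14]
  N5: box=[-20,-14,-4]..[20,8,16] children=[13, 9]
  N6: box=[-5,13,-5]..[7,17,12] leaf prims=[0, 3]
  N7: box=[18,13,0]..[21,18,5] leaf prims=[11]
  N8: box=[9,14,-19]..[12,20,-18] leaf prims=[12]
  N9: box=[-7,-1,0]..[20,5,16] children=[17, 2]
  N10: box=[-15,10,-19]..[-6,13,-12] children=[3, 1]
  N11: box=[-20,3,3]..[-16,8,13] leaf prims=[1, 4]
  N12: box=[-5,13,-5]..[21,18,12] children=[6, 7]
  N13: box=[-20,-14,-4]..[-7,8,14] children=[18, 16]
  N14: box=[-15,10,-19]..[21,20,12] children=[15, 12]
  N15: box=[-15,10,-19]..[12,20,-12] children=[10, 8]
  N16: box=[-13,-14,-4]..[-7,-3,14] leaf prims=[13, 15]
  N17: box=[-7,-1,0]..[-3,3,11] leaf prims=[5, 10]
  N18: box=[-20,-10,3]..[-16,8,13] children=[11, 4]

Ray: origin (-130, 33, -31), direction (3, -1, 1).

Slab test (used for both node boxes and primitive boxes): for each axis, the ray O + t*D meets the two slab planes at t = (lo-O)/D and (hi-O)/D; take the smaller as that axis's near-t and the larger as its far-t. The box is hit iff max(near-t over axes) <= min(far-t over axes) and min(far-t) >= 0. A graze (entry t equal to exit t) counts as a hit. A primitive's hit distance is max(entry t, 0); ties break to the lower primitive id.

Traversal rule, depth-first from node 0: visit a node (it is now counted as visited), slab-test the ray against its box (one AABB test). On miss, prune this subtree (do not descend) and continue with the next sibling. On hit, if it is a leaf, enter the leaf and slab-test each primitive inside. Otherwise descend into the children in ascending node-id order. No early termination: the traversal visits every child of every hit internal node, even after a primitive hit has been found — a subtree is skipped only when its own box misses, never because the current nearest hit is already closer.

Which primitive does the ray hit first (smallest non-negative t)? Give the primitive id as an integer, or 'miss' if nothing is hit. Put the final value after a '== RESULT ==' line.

Trace the traversal:
N0 x:[110/3,151/3] y:[13,47] z:[12,47] -> hit [110/3,47], descend [5, 14]
  N5 x:[110/3,50] y:[25,47] z:[27,47] -> hit [110/3,47], descend [9, 13]
    N9 x:[41,50] y:[28,34] z:[31,47] -> miss, prune
    N13 x:[110/3,41] y:[25,47] z:[27,45] -> hit [110/3,41], descend [16, 18]
      N16 x:[39,41] y:[36,47] z:[27,45] -> hit [39,41] leaf, test {P13(miss), P15@t=39}
      N18 x:[110/3,38] y:[25,43] z:[34,44] -> hit [110/3,38], descend [4, 11]
        N4 x:[113/3,38] y:[38,43] z:[37,40] -> hit [38,38] leaf, test {P14@t=38}
        N11 x:[110/3,38] y:[25,30] z:[34,44] -> miss, prune
  N14 x:[115/3,151/3] y:[13,23] z:[12,43] -> miss, prune

order=[0, 5, 9, 13, 16, 18, 4, 11, 14]  |boxes|=9  |leaves|=2  hit=P14

== RESULT ==
14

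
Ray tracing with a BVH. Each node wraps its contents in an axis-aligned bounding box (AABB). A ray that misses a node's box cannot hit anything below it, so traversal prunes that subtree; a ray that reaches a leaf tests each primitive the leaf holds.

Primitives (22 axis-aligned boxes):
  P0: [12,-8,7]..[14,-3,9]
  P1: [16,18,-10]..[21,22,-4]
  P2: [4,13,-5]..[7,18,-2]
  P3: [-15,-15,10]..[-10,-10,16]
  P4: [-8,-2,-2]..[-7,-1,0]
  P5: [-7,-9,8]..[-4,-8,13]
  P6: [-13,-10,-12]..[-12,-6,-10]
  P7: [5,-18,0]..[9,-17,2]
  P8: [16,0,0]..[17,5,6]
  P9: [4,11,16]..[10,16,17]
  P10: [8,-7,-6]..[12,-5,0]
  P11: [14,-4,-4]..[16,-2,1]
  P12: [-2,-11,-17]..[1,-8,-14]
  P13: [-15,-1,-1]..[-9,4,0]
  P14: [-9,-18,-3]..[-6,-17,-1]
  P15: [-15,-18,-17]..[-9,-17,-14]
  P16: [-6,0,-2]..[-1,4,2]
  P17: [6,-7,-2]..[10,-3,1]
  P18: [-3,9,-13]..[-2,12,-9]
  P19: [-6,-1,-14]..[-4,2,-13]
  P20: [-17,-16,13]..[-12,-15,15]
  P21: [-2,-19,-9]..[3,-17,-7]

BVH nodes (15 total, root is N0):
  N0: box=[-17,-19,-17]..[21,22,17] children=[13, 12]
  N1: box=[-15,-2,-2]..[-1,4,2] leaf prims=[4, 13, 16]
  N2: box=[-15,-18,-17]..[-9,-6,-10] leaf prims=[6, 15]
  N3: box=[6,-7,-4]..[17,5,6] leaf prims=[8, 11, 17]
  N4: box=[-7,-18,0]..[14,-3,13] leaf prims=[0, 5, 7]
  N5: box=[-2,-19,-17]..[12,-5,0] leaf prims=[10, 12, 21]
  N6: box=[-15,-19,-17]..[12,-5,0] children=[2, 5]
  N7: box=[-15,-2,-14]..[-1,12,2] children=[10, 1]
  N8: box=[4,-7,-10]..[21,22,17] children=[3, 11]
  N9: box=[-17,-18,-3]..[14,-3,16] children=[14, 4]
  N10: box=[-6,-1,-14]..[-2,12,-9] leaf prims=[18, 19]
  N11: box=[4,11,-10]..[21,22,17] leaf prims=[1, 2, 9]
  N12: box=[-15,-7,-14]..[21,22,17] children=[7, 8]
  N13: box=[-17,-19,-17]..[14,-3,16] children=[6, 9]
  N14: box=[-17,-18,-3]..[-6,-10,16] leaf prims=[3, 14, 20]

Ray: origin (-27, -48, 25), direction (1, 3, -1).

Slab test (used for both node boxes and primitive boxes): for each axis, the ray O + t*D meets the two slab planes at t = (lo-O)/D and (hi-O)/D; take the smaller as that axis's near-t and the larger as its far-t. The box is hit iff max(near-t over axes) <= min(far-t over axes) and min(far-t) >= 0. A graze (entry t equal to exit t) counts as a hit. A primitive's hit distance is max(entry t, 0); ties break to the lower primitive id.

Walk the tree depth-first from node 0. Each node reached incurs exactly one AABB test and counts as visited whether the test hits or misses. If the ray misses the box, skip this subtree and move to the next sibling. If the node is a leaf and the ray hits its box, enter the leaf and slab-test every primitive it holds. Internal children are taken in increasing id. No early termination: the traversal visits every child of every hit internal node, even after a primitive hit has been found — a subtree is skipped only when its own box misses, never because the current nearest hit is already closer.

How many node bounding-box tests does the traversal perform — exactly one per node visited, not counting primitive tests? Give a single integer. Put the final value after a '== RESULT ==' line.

Traverse from the root:
N0 x:[10,48] y:[29/3,70/3] z:[8,42] -> hit [10,70/3], descend [12, 13]
  N12 x:[12,48] y:[41/3,70/3] z:[8,39] -> hit [41/3,70/3], descend [7, 8]
    N7 x:[12,26] y:[46/3,20] z:[23,39] -> miss, prune
    N8 x:[31,48] y:[41/3,70/3] z:[8,35] -> miss, prune
  N13 x:[10,41] y:[29/3,15] z:[9,42] -> hit [10,15], descend [6, 9]
    N6 x:[12,39] y:[29/3,43/3] z:[25,42] -> miss, prune
    N9 x:[10,41] y:[10,15] z:[9,28] -> hit [10,15], descend [4, 14]
      N4 x:[20,41] y:[10,15] z:[12,25] -> miss, prune
      N14 x:[10,21] y:[10,38/3] z:[9,28] -> hit [10,38/3] leaf, test {P3@t=12, P14(miss), P20@t=32/3}

order=[0, 12, 7, 8, 13, 6, 9, 4, 14]  |boxes|=9  |leaves|=1  hit=P20

== RESULT ==
9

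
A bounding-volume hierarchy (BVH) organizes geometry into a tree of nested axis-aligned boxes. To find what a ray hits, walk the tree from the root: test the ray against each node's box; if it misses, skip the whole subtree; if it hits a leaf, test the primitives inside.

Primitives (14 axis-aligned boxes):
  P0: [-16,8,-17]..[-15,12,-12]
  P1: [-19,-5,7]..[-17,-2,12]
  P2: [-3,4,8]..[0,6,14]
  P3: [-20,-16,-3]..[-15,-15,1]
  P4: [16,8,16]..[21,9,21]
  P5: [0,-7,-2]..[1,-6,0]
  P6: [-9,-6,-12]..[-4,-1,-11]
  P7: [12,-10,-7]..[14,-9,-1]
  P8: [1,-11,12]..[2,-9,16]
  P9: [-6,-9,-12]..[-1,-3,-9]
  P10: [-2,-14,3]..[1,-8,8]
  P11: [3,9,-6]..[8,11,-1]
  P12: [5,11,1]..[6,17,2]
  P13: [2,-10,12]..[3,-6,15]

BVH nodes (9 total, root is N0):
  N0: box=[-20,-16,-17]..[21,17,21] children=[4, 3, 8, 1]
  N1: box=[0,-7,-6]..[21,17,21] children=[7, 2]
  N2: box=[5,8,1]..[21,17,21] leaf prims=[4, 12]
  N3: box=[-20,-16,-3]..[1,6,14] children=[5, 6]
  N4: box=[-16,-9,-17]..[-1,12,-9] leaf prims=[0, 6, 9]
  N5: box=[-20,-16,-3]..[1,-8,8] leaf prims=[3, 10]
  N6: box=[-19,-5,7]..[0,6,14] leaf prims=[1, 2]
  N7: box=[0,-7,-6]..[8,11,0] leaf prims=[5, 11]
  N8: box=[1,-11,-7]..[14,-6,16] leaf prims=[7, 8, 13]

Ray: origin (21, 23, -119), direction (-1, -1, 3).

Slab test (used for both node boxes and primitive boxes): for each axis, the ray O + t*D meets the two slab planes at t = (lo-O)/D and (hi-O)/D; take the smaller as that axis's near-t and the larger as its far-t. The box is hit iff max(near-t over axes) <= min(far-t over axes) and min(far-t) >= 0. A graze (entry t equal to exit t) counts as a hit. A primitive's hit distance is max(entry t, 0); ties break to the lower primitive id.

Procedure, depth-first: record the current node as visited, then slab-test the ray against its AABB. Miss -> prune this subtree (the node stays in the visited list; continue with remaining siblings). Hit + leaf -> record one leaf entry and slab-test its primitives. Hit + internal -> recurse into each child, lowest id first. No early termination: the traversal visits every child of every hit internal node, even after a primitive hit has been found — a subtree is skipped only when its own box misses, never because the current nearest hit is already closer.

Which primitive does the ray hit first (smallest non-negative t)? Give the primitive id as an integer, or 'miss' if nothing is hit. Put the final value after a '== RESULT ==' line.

Trace the traversal:
N0 x:[0,41] y:[6,39] z:[34,140/3] -> hit [34,39], descend [1, 3, 4, 8]
  N1 x:[0,21] y:[6,30] z:[113/3,140/3] -> miss, prune
  N3 x:[20,41] y:[17,39] z:[116/3,133/3] -> hit [116/3,39], descend [5, 6]
    N5 x:[20,41] y:[31,39] z:[116/3,127/3] -> hit [116/3,39] leaf, test {P3@t=116/3, P10(miss)}
    N6 x:[21,40] y:[17,28] z:[42,133/3] -> miss, prune
  N4 x:[22,37] y:[11,32] z:[34,110/3] -> miss, prune
  N8 x:[7,20] y:[29,34] z:[112/3,45] -> miss, prune

order=[0, 1, 3, 5, 6, 4, 8]  |boxes|=7  |leaves|=1  hit=P3

== RESULT ==
3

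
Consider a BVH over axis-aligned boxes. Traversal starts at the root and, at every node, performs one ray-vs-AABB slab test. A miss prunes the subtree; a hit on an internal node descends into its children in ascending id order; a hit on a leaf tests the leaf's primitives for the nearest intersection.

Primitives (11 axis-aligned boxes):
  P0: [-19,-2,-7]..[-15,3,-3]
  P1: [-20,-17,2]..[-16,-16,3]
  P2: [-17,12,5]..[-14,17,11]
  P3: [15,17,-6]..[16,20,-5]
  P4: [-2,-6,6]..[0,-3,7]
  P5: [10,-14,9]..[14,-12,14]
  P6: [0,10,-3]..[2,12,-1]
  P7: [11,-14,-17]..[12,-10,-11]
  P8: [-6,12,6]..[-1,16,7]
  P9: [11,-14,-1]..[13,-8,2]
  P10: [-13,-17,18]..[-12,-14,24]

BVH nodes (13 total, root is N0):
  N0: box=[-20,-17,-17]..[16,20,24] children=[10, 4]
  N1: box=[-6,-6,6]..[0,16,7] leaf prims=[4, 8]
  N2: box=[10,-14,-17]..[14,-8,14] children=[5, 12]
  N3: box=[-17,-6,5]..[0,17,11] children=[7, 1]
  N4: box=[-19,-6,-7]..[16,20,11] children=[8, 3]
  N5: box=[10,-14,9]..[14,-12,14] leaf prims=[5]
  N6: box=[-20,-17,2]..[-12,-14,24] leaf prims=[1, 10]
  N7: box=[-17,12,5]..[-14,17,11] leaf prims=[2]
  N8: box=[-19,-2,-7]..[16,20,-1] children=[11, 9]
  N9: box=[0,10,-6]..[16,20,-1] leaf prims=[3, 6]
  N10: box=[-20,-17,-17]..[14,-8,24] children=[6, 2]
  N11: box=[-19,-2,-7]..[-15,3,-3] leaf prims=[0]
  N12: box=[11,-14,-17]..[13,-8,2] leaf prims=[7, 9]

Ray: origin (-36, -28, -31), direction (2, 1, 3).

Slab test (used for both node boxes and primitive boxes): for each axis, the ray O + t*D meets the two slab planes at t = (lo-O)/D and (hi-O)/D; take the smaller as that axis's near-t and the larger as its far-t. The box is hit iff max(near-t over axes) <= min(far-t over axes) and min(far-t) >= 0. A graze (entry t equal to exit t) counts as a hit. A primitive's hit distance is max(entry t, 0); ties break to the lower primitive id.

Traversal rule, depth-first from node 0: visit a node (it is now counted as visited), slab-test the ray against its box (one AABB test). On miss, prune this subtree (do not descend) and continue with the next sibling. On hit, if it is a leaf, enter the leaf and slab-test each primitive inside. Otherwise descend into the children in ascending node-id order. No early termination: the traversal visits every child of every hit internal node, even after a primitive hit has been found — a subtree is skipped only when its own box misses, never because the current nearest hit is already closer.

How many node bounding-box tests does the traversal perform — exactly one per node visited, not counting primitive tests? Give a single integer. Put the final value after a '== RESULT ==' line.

Trace the traversal:
N0 x:[8,26] y:[11,48] z:[14/3,55/3] -> hit [11,55/3], descend [4, 10]
  N4 x:[17/2,26] y:[22,48] z:[8,14] -> miss, prune
  N10 x:[8,25] y:[11,20] z:[14/3,55/3] -> hit [11,55/3], descend [2, 6]
    N2 x:[23,25] y:[14,20] z:[14/3,15] -> miss, prune
    N6 x:[8,12] y:[11,14] z:[11,55/3] -> hit [11,12] leaf, test {P1(miss), P10(miss)}

Visited [0, 4, 10, 2, 6]. Tests: 5 box, 1 leaf. Nearest: miss.

== RESULT ==
5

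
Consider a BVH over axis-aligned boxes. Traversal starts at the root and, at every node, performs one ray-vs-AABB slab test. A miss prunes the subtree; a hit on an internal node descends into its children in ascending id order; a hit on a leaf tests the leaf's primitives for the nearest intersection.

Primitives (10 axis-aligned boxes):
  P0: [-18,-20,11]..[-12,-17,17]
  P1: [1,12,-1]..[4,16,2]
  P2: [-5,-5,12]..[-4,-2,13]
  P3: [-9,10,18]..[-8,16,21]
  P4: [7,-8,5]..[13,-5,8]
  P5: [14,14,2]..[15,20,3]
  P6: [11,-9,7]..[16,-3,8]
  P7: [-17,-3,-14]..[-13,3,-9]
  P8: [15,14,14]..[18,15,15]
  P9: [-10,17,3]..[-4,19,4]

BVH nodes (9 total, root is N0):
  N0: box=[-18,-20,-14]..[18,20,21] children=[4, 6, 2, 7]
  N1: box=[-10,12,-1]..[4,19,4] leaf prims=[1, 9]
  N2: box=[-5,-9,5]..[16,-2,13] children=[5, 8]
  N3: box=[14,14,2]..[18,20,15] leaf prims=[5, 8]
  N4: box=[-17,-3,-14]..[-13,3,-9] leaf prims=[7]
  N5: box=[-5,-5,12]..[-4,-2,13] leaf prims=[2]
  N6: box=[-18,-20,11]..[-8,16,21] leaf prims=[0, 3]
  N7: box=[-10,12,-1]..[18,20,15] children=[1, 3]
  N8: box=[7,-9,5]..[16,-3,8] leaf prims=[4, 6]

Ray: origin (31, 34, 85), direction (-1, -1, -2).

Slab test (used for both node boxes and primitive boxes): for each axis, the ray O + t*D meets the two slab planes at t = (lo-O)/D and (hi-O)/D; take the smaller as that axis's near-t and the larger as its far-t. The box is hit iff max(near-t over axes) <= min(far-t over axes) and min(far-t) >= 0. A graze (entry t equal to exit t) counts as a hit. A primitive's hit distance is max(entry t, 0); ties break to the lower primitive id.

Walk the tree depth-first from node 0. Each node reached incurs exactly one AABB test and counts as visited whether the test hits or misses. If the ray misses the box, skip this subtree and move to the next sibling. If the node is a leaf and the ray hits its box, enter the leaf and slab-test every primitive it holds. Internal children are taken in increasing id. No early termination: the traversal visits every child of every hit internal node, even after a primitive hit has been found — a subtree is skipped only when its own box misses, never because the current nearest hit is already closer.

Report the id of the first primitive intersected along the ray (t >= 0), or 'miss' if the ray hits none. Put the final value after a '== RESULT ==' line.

Traverse from the root:
N0 x:[13,49] y:[14,54] z:[32,99/2] -> hit [32,49], descend [2, 4, 6, 7]
  N2 x:[15,36] y:[36,43] z:[36,40] -> hit [36,36], descend [5, 8]
    N5 x:[35,36] y:[36,39] z:[36,73/2] -> hit [36,36] leaf, test {P2@t=36}
    N8 x:[15,24] y:[37,43] z:[77/2,40] -> miss, prune
  N4 x:[44,48] y:[31,37] z:[47,99/2] -> miss, prune
  N6 x:[39,49] y:[18,54] z:[32,37] -> miss, prune
  N7 x:[13,41] y:[14,22] z:[35,43] -> miss, prune

7 AABB tests over nodes [0, 2, 5, 8, 4, 6, 7]; 1 leaf entered; closest P2.

== RESULT ==
2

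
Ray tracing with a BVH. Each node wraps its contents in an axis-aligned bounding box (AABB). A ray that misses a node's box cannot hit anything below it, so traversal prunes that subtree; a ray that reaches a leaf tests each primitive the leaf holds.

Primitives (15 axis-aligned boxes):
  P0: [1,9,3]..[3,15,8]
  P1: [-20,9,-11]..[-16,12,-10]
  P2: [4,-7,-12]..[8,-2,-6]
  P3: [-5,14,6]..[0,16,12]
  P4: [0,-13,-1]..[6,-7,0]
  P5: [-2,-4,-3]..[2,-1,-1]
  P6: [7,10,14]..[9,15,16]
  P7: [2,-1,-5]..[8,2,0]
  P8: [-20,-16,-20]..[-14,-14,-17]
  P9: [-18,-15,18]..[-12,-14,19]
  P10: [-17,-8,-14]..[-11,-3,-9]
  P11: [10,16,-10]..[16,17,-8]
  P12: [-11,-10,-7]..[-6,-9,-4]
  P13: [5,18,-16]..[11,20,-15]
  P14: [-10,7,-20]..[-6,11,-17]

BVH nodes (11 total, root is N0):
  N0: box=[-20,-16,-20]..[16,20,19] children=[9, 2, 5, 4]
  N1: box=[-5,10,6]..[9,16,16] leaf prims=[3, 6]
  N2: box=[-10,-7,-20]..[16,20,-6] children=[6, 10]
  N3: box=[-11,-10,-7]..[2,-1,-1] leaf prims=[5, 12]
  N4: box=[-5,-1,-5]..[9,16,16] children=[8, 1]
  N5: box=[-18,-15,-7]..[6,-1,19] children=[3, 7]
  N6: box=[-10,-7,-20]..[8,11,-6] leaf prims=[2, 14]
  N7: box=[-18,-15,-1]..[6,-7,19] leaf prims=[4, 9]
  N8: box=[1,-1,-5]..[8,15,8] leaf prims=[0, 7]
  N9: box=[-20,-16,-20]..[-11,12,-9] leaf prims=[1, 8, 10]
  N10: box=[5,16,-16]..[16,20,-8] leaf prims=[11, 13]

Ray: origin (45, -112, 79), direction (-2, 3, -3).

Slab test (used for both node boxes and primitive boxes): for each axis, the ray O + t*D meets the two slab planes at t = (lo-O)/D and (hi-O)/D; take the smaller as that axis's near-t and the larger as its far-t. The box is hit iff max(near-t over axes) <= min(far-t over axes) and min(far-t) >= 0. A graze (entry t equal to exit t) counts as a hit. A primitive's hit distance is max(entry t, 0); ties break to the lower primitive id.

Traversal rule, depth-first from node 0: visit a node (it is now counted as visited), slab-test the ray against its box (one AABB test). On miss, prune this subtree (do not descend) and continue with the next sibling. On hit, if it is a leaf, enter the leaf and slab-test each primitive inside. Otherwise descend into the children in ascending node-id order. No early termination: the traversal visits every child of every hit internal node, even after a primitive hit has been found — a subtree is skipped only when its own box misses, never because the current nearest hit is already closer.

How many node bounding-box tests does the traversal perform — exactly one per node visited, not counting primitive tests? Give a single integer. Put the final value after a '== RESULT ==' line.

Trace the traversal:
N0 x:[29/2,65/2] y:[32,44] z:[20,33] -> hit [32,65/2], descend [2, 4, 5, 9]
  N2 x:[29/2,55/2] y:[35,44] z:[85/3,33] -> miss, prune
  N4 x:[18,25] y:[37,128/3] z:[21,28] -> miss, prune
  N5 x:[39/2,63/2] y:[97/3,37] z:[20,86/3] -> miss, prune
  N9 x:[28,65/2] y:[32,124/3] z:[88/3,33] -> hit [32,65/2] leaf, test {P1(miss), P8@t=32, P10(miss)}

Summary -> nodes [0, 2, 4, 5, 9]; box-tests=5; leaf-entries=1; first=P8

== RESULT ==
5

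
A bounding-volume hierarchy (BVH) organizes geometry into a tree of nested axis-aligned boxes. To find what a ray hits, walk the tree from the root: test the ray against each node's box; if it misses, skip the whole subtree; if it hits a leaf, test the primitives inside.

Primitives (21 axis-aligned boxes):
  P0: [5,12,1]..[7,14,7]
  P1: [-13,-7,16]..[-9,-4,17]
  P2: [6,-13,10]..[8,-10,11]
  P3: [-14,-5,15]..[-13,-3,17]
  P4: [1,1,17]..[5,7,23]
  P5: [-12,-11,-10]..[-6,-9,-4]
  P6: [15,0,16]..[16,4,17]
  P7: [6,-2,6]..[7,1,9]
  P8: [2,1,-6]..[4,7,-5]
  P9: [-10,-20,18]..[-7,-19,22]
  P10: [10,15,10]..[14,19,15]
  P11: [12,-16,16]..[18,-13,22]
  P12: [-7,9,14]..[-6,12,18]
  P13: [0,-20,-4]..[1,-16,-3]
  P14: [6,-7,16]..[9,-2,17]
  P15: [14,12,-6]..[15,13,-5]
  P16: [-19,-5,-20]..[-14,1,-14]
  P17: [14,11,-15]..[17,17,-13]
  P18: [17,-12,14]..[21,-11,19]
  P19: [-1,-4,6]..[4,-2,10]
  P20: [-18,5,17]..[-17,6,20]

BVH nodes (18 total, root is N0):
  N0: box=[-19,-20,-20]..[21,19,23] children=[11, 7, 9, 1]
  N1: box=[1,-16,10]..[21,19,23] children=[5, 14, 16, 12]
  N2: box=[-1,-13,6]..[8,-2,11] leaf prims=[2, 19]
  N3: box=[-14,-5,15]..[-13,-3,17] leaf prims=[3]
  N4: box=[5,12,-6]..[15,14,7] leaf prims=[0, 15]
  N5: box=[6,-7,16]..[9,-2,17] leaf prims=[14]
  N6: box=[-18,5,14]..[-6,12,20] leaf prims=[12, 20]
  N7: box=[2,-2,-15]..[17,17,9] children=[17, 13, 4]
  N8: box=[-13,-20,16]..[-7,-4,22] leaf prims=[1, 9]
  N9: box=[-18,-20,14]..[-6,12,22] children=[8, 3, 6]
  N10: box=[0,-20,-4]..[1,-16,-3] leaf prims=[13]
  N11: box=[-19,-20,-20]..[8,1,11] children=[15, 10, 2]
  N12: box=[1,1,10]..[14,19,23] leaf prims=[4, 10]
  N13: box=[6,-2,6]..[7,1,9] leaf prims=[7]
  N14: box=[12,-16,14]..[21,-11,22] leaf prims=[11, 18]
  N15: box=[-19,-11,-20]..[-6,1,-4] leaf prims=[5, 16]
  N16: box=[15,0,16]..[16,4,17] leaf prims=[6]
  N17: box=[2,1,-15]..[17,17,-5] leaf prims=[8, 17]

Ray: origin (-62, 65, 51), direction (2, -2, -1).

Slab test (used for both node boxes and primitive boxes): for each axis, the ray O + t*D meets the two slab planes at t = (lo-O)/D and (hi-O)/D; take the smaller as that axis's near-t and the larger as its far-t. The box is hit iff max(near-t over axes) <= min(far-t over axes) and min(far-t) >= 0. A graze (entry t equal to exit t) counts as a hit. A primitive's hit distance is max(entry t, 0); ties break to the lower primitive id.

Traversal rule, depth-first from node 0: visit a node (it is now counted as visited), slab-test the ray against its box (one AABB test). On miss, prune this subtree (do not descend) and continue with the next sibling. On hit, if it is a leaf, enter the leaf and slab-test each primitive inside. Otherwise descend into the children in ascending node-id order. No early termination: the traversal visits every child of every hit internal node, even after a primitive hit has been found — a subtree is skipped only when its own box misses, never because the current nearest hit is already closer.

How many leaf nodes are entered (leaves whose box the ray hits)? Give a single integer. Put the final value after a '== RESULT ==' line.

Trace the traversal:
N0 x:[43/2,83/2] y:[23,85/2] z:[28,71] -> hit [28,83/2], descend [1, 7, 9, 11]
  N1 x:[63/2,83/2] y:[23,81/2] z:[28,41] -> hit [63/2,81/2], descend [5, 12, 14, 16]
    N5 x:[34,71/2] y:[67/2,36] z:[34,35] -> hit [34,35] leaf, test {P14@t=34}
    N12 x:[63/2,38] y:[23,32] z:[28,41] -> hit [63/2,32] leaf, test {P4@t=63/2, P10(miss)}
    N14 x:[37,83/2] y:[38,81/2] z:[29,37] -> miss, prune
    N16 x:[77/2,39] y:[61/2,65/2] z:[34,35] -> miss, prune
  N7 x:[32,79/2] y:[24,67/2] z:[42,66] -> miss, prune
  N9 x:[22,28] y:[53/2,85/2] z:[29,37] -> miss, prune
  N11 x:[43/2,35] y:[32,85/2] z:[40,71] -> miss, prune

Visited [0, 1, 5, 12, 14, 16, 7, 9, 11]. Tests: 9 box, 2 leaf. Nearest: P4.

== RESULT ==
2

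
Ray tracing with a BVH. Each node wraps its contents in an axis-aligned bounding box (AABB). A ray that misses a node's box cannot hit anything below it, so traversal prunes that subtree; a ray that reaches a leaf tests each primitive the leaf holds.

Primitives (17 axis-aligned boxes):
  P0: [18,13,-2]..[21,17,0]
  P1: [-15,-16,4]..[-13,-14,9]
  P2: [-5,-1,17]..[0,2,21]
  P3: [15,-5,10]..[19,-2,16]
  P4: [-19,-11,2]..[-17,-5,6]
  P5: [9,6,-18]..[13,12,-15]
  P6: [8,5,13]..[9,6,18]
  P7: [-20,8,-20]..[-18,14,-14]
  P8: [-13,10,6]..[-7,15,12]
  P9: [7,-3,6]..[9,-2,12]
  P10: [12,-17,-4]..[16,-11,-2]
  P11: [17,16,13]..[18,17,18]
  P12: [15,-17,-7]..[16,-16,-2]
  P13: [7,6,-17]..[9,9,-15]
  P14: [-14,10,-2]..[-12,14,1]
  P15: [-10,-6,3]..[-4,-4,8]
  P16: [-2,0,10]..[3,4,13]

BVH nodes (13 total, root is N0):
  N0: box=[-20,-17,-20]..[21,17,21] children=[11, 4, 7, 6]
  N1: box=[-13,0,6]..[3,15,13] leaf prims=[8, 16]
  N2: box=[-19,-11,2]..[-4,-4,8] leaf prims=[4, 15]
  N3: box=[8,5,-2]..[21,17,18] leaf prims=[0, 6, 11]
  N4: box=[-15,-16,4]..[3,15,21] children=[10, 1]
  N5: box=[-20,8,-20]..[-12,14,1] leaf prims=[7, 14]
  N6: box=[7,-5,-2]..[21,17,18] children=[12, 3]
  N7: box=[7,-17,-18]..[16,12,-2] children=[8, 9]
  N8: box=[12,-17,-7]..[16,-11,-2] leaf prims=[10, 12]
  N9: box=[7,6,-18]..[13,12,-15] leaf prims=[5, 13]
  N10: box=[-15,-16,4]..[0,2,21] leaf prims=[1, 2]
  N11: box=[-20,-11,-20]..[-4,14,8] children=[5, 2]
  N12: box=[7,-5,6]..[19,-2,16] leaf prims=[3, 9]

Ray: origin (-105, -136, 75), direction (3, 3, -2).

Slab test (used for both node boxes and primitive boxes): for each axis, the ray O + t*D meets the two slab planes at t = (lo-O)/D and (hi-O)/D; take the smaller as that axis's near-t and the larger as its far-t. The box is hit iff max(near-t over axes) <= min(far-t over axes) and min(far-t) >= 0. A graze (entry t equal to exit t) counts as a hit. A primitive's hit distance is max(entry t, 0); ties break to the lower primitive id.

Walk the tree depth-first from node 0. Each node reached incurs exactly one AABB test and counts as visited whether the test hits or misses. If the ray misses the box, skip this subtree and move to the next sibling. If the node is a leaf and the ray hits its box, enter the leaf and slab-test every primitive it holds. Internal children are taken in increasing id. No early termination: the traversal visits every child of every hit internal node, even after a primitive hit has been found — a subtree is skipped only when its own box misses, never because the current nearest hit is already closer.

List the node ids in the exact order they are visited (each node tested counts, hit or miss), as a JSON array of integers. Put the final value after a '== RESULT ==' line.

Traverse from the root:
N0 x:[85/3,42] y:[119/3,51] z:[27,95/2] -> hit [119/3,42], descend [4, 6, 7, 11]
  N4 x:[30,36] y:[40,151/3] z:[27,71/2] -> miss, prune
  N6 x:[112/3,42] y:[131/3,51] z:[57/2,77/2] -> miss, prune
  N7 x:[112/3,121/3] y:[119/3,148/3] z:[77/2,93/2] -> hit [119/3,121/3], descend [8, 9]
    N8 x:[39,121/3] y:[119/3,125/3] z:[77/2,41] -> hit [119/3,121/3] leaf, test {P10(miss), P12@t=40}
    N9 x:[112/3,118/3] y:[142/3,148/3] z:[45,93/2] -> miss, prune
  N11 x:[85/3,101/3] y:[125/3,50] z:[67/2,95/2] -> miss, prune

order=[0, 4, 6, 7, 8, 9, 11]  |boxes|=7  |leaves|=1  hit=P12

== RESULT ==
[0, 4, 6, 7, 8, 9, 11]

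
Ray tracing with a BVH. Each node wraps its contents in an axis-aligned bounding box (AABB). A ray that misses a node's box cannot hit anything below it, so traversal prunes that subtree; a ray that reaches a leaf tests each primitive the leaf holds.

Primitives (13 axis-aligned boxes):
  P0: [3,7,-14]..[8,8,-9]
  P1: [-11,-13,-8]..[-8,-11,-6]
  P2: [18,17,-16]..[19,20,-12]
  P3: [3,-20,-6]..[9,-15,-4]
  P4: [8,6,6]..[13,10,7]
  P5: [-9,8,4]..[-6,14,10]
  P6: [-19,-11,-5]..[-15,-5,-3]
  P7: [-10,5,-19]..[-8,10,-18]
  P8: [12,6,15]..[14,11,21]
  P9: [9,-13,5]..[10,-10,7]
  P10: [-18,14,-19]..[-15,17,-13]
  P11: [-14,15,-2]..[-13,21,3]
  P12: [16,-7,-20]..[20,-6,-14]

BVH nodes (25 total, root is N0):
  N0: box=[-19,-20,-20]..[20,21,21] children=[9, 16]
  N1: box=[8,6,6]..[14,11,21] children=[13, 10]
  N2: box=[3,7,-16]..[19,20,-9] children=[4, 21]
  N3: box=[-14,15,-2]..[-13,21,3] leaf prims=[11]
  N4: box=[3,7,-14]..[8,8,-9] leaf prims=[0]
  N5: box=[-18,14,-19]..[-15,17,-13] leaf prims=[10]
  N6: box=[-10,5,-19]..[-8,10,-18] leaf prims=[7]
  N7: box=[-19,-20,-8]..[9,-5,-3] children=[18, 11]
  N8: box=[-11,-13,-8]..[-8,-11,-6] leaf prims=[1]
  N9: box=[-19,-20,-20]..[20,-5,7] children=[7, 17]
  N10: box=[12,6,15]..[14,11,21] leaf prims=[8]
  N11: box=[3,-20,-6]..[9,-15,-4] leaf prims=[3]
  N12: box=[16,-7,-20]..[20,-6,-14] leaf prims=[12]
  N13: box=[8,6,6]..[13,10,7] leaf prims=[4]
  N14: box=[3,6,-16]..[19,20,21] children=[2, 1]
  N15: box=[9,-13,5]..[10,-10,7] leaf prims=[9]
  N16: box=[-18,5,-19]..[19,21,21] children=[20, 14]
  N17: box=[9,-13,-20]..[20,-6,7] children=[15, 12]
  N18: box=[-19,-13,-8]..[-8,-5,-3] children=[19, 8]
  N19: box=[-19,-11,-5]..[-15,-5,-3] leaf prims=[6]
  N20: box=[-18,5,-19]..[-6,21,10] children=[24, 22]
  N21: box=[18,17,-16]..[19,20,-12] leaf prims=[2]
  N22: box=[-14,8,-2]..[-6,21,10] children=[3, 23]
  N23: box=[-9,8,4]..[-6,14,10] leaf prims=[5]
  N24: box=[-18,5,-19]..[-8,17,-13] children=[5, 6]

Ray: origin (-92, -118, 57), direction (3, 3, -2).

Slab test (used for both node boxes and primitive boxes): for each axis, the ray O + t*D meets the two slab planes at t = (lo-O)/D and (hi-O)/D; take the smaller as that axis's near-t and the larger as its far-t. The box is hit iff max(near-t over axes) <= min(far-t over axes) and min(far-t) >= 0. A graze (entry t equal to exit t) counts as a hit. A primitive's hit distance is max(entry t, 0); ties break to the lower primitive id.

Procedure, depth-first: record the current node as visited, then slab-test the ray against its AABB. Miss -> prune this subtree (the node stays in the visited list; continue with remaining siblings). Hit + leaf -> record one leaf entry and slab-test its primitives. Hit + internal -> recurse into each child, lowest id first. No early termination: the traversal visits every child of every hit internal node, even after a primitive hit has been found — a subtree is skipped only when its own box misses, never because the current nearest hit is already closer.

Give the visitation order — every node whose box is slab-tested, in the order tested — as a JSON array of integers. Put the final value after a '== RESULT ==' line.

Traverse from the root:
N0 x:[73/3,112/3] y:[98/3,139/3] z:[18,77/2] -> hit [98/3,112/3], descend [9, 16]
  N9 x:[73/3,112/3] y:[98/3,113/3] z:[25,77/2] -> hit [98/3,112/3], descend [7, 17]
    N7 x:[73/3,101/3] y:[98/3,113/3] z:[30,65/2] -> miss, prune
    N17 x:[101/3,112/3] y:[35,112/3] z:[25,77/2] -> hit [35,112/3], descend [12, 15]
      N12 x:[36,112/3] y:[37,112/3] z:[71/2,77/2] -> hit [37,112/3] leaf, test {P12@t=37}
      N15 x:[101/3,34] y:[35,36] z:[25,26] -> miss, prune
  N16 x:[74/3,37] y:[41,139/3] z:[18,38] -> miss, prune

order=[0, 9, 7, 17, 12, 15, 16]  |boxes|=7  |leaves|=1  hit=P12

== RESULT ==
[0, 9, 7, 17, 12, 15, 16]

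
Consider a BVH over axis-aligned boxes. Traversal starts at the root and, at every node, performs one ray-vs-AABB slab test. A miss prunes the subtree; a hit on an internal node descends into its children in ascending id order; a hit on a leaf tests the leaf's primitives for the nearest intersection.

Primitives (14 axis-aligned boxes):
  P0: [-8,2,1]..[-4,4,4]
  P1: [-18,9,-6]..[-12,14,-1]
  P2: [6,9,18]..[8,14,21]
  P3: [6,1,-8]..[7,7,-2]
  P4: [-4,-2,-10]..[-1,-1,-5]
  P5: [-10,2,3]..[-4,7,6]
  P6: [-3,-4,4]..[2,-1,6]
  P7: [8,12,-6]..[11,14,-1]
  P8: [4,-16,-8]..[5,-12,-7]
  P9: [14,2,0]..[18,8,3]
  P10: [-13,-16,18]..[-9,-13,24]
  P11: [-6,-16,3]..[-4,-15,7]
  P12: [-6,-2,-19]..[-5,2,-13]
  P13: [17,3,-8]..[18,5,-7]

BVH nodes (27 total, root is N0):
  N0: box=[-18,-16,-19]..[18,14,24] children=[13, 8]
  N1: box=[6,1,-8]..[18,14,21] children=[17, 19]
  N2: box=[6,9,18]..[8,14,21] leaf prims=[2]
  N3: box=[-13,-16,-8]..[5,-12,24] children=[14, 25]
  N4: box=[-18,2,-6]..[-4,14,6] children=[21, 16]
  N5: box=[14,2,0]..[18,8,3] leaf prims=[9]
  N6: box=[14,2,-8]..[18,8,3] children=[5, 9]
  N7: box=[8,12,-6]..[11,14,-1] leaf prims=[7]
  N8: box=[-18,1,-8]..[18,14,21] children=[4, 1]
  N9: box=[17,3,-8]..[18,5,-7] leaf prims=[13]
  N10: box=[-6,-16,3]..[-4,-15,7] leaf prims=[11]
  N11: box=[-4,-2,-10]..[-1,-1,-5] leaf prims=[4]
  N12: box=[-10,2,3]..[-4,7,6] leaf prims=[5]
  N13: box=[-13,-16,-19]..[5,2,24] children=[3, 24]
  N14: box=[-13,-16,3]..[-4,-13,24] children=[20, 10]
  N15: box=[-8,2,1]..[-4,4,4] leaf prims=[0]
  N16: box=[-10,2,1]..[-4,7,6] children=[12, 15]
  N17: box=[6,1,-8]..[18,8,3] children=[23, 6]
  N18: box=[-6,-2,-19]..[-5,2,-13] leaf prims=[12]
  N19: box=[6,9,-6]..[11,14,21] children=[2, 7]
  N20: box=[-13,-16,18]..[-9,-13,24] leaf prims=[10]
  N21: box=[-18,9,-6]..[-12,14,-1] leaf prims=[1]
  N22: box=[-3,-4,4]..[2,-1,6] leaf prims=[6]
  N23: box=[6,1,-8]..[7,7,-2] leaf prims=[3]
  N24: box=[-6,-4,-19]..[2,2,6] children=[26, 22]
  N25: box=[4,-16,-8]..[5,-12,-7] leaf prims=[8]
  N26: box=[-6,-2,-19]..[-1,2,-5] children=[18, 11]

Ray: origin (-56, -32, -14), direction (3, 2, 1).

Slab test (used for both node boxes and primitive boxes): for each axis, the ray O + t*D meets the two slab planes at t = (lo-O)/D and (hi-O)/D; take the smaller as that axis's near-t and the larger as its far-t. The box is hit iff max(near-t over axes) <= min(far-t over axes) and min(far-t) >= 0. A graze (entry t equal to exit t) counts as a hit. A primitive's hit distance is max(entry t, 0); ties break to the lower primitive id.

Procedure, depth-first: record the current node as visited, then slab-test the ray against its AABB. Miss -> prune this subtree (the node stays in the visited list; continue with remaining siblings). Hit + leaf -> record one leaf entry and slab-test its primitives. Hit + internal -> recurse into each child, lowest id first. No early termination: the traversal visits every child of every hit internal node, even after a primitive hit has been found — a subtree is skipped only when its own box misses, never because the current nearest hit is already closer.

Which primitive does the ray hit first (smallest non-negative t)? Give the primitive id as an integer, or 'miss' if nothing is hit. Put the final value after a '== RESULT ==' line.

Walk:
N0 x:[38/3,74/3] y:[8,23] z:[-5,38] -> hit [38/3,23], descend [8, 13]
  N8 x:[38/3,74/3] y:[33/2,23] z:[6,35] -> hit [33/2,23], descend [1, 4]
    N1 x:[62/3,74/3] y:[33/2,23] z:[6,35] -> hit [62/3,23], descend [17, 19]
      N17 x:[62/3,74/3] y:[33/2,20] z:[6,17] -> miss, prune
      N19 x:[62/3,67/3] y:[41/2,23] z:[8,35] -> hit [62/3,67/3], descend [2, 7]
        N2 x:[62/3,64/3] y:[41/2,23] z:[32,35] -> miss, prune
        N7 x:[64/3,67/3] y:[22,23] z:[8,13] -> miss, prune
    N4 x:[38/3,52/3] y:[17,23] z:[8,20] -> hit [17,52/3], descend [16, 21]
      N16 x:[46/3,52/3] y:[17,39/2] z:[15,20] -> hit [17,52/3], descend [12, 15]
        N12 x:[46/3,52/3] y:[17,39/2] z:[17,20] -> hit [17,52/3] leaf, test {P5@t=17}
        N15 x:[16,52/3] y:[17,18] z:[15,18] -> hit [17,52/3] leaf, test {P0@t=17}
      N21 x:[38/3,44/3] y:[41/2,23] z:[8,13] -> miss, prune
  N13 x:[43/3,61/3] y:[8,17] z:[-5,38] -> hit [43/3,17], descend [3, 24]
    N3 x:[43/3,61/3] y:[8,10] z:[6,38] -> miss, prune
    N24 x:[50/3,58/3] y:[14,17] z:[-5,20] -> hit [50/3,17], descend [22, 26]
      N22 x:[53/3,58/3] y:[14,31/2] z:[18,20] -> miss, prune
      N26 x:[50/3,55/3] y:[15,17] z:[-5,9] -> miss, prune

order=[0, 8, 1, 17, 19, 2, 7, 4, 16, 12, 15, 21, 13, 3, 24, 22, 26]  |boxes|=17  |leaves|=2  hit=P0

== RESULT ==
0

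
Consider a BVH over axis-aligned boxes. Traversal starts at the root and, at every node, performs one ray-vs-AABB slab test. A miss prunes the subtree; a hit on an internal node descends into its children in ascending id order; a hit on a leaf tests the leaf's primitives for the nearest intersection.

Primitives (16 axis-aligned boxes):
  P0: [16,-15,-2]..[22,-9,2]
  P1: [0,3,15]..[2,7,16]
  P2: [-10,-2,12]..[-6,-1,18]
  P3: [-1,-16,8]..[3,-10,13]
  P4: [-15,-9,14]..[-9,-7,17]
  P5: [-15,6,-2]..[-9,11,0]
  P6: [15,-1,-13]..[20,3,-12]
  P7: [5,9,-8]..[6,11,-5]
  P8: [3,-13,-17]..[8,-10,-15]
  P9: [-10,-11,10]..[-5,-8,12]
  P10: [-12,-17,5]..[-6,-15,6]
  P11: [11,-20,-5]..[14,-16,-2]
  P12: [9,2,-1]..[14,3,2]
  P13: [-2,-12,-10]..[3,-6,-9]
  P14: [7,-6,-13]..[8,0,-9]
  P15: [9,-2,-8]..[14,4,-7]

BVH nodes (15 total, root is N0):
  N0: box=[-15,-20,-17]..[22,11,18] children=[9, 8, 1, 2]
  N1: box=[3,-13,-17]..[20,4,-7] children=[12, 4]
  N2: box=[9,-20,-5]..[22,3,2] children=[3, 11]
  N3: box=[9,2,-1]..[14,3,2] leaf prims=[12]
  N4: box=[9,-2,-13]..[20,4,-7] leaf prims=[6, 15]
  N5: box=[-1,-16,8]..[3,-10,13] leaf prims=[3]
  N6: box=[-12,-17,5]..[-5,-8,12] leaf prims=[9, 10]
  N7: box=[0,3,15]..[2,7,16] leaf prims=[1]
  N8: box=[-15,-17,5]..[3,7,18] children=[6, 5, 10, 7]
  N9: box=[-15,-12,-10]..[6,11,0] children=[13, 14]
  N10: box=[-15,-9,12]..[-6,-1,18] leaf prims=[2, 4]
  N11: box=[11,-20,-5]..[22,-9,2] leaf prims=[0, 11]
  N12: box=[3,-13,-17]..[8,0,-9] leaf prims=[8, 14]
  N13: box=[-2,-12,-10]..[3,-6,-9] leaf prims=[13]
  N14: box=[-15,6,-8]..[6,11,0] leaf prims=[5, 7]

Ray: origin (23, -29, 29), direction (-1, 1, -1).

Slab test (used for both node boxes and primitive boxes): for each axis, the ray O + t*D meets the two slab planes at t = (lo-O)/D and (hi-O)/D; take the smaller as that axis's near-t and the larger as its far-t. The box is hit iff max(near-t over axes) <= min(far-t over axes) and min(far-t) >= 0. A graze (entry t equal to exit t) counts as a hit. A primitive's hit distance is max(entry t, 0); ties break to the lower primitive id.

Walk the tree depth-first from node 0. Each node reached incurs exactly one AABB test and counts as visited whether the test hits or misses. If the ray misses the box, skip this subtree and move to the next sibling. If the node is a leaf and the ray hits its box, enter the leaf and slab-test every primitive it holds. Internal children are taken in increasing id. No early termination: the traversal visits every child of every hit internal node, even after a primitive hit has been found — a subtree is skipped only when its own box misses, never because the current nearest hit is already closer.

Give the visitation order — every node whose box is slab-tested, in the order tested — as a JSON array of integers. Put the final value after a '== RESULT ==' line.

Trace the traversal:
N0 x:[1,38] y:[9,40] z:[11,46] -> hit [11,38], descend [1, 2, 8, 9]
  N1 x:[3,20] y:[16,33] z:[36,46] -> miss, prune
  N2 x:[1,14] y:[9,32] z:[27,34] -> miss, prune
  N8 x:[20,38] y:[12,36] z:[11,24] -> hit [20,24], descend [5, 6, 7, 10]
    N5 x:[20,24] y:[13,19] z:[16,21] -> miss, prune
    N6 x:[28,35] y:[12,21] z:[17,24] -> miss, prune
    N7 x:[21,23] y:[32,36] z:[13,14] -> miss, prune
    N10 x:[29,38] y:[20,28] z:[11,17] -> miss, prune
  N9 x:[17,38] y:[17,40] z:[29,39] -> hit [29,38], descend [13, 14]
    N13 x:[20,25] y:[17,23] z:[38,39] -> miss, prune
    N14 x:[17,38] y:[35,40] z:[29,37] -> hit [35,37] leaf, test {P5(miss), P7(miss)}

order=[0, 1, 2, 8, 5, 6, 7, 10, 9, 13, 14]  |boxes|=11  |leaves|=1  hit=miss

== RESULT ==
[0, 1, 2, 8, 5, 6, 7, 10, 9, 13, 14]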